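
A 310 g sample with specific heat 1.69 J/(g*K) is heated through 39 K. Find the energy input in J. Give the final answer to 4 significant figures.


Q = m * cp * dT
Q = 310 * 1.69 * 39
Q = 20430 J


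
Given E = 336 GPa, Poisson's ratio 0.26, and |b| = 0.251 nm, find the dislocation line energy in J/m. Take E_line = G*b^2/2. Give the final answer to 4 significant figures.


Step 1: G = E / (2*(1+nu))
G = 336 / (2*(1+0.26)) = 133.333 GPa = 1.33333e+11 Pa
Step 2: E_line = G*b^2/2
b = 0.251 nm = 2.51e-10 m
E_line = 0.5 * 1.33333e+11 * (2.51e-10)^2 = 4.2e-09 J/m


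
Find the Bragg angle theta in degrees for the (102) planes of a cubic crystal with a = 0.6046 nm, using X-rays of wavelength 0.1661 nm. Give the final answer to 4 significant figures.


d = a / sqrt(h^2+k^2+l^2)
d = 0.6046 / sqrt(5) = 0.270385 nm
lambda = 2*d*sin(theta)  =>  sin(theta) = lambda / (2*d)
sin(theta) = 0.1661 / (2 * 0.270385) = 0.307154
theta = 17.89 deg


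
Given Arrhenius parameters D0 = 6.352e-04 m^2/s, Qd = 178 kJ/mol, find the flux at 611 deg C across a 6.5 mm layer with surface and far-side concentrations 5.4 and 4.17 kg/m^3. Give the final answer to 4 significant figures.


Step 1: D = D0 * exp(-Qd/(R*T))
T = 611 + 273.15 = 884.15 K
D = 6.352e-04 * exp(-178e3 / (8.314 * 884.15)) = 1.93411e-14 m^2/s
Step 2: J = D * (C1 - C2) / dx
J = 1.93411e-14 * (5.4 - 4.17) / 6.5e-03
J = 3.66e-12 kg/(m^2*s)


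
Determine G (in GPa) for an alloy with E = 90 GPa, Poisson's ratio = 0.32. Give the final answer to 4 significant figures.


G = E / (2*(1+nu))
G = 90 / (2*(1+0.32))
G = 34.09 GPa


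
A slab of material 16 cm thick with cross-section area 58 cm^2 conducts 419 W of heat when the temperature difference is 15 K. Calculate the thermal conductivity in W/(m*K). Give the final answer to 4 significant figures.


k = Q*L / (A*dT)
L = 0.16 m, A = 5.8e-03 m^2
k = 419 * 0.16 / (5.8e-03 * 15)
k = 770.6 W/(m*K)


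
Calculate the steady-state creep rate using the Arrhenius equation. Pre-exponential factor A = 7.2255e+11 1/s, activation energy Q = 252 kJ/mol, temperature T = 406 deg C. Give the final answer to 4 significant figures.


rate = A * exp(-Q / (R*T))
T = 406 + 273.15 = 679.15 K
rate = 7.2255e+11 * exp(-252e3 / (8.314 * 679.15))
rate = 2.995e-08 1/s


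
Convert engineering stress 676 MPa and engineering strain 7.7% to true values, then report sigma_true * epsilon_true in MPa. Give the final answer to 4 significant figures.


sigma_true = sigma_eng * (1 + epsilon_eng)
sigma_true = 676 * (1 + 0.077) = 728.052 MPa
epsilon_true = ln(1 + epsilon_eng)
epsilon_true = ln(1 + 0.077) = 0.0741794
sigma_true * epsilon_true = 728.052 * 0.0741794 = 54.01 MPa


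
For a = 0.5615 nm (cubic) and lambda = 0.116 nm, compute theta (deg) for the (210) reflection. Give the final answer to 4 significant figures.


d = a / sqrt(h^2+k^2+l^2)
d = 0.5615 / sqrt(5) = 0.25111 nm
lambda = 2*d*sin(theta)  =>  sin(theta) = lambda / (2*d)
sin(theta) = 0.116 / (2 * 0.25111) = 0.230974
theta = 13.35 deg


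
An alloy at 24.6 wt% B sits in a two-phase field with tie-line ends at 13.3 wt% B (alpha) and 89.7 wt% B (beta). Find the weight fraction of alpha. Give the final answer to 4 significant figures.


f_alpha = (C_beta - C0) / (C_beta - C_alpha)
f_alpha = (89.7 - 24.6) / (89.7 - 13.3)
f_alpha = 0.8521


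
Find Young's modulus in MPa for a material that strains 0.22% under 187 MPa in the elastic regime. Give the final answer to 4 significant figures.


E = sigma / epsilon
epsilon = 0.22% = 2.2e-03
E = 187 / 2.2e-03
E = 85000 MPa


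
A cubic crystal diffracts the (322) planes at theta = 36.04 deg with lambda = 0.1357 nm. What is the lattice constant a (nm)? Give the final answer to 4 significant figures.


d = lambda / (2*sin(theta))
d = 0.1357 / (2*sin(36.04 deg))
d = 0.115323 nm
a = d * sqrt(h^2+k^2+l^2) = 0.115323 * sqrt(17)
a = 0.4755 nm


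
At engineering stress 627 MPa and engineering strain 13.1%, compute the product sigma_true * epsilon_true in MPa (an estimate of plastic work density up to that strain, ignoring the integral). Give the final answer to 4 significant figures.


sigma_true = sigma_eng * (1 + epsilon_eng)
sigma_true = 627 * (1 + 0.131) = 709.137 MPa
epsilon_true = ln(1 + epsilon_eng)
epsilon_true = ln(1 + 0.131) = 0.123102
sigma_true * epsilon_true = 709.137 * 0.123102 = 87.3 MPa


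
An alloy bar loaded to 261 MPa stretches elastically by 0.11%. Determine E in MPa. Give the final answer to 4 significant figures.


E = sigma / epsilon
epsilon = 0.11% = 1.1e-03
E = 261 / 1.1e-03
E = 237300 MPa


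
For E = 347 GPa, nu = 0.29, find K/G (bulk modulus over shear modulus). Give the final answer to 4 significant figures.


G = E / (2*(1+nu))
G = 347 / (2*(1+0.29)) = 134.496 GPa
K = E / (3*(1-2*nu))
K = 347 / (3*(1-2*0.29)) = 275.397 GPa
K/G = 275.397 / 134.496 = 2.048


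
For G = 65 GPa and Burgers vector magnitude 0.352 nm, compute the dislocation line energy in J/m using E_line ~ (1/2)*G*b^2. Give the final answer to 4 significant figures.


E = G*b^2/2
b = 0.352 nm = 3.52e-10 m
G = 65 GPa = 6.5e+10 Pa
E = 0.5 * 6.5e+10 * (3.52e-10)^2
E = 4.027e-09 J/m


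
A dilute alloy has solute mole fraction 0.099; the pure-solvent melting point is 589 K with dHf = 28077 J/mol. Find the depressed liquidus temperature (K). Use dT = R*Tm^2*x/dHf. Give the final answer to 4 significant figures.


dT = R*Tm^2*x / dHf
dT = 8.314 * 589^2 * 0.099 / 28077
dT = 10.1701 K
T_new = 589 - 10.1701 = 578.8 K


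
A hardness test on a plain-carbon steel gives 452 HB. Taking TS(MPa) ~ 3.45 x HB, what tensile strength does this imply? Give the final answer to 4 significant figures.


TS (MPa) = 3.45 * HB
TS = 3.45 * 452
TS = 1559 MPa


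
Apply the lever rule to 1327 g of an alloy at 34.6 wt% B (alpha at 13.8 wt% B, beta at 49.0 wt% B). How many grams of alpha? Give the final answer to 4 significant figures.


f_alpha = (C_beta - C0) / (C_beta - C_alpha)
f_alpha = (49.0 - 34.6) / (49.0 - 13.8) = 0.409091
m_alpha = f_alpha * m_total = 0.409091 * 1327 = 542.9 g


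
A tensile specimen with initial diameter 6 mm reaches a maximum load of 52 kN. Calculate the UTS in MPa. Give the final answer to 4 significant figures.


A0 = pi*(d/2)^2 = pi*(6/2)^2 = 28.2743 mm^2
UTS = F_max / A0 = 52*1000 / 28.2743
UTS = 1839 MPa


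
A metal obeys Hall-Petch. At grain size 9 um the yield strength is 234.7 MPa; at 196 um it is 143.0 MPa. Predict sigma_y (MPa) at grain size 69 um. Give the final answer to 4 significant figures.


sigma_y = sigma0 + k / sqrt(d)
1/sqrt(d1) = 1/sqrt(9e-06) = 333.333;  1/sqrt(d2) = 71.4286
k = (sigma1 - sigma2) / (1/sqrt(d1) - 1/sqrt(d2)) = (234.7 - 143.0) / (333.333 - 71.4286) = 0.350127 MPa*m^0.5
sigma0 = sigma1 - k/sqrt(d1) = 234.7 - 0.350127*333.333 = 117.991 MPa
sigma_y(d3) = 117.991 + 0.350127 / sqrt(6.9e-05) = 160.1 MPa


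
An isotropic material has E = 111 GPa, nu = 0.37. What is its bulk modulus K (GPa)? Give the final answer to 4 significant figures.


K = E / (3*(1-2*nu))
K = 111 / (3*(1-2*0.37))
K = 142.3 GPa


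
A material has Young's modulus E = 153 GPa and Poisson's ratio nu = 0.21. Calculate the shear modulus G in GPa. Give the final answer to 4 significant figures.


G = E / (2*(1+nu))
G = 153 / (2*(1+0.21))
G = 63.22 GPa


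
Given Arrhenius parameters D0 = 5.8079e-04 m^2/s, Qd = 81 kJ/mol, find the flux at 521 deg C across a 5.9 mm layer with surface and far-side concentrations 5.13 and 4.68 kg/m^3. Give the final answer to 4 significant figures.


Step 1: D = D0 * exp(-Qd/(R*T))
T = 521 + 273.15 = 794.15 K
D = 5.8079e-04 * exp(-81e3 / (8.314 * 794.15)) = 2.72967e-09 m^2/s
Step 2: J = D * (C1 - C2) / dx
J = 2.72967e-09 * (5.13 - 4.68) / 5.9e-03
J = 2.082e-07 kg/(m^2*s)


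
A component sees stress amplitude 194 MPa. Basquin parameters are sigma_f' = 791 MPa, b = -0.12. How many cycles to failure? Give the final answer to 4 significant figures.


sigma_a = sigma_f' * (2*Nf)^b
2*Nf = (sigma_a / sigma_f')^(1/b)
2*Nf = (194 / 791)^(1/-0.12)
2*Nf = 122027
Nf = 61010 cycles


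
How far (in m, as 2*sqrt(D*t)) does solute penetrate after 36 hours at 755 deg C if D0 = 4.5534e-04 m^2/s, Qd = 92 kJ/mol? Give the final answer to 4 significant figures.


Step 1: D = D0 * exp(-Qd/(R*T))
T = 1028.15 K
D = 4.5534e-04 * exp(-92e3 / (8.314 * 1028.15)) = 9.6417e-09 m^2/s
Step 2: L = 2*sqrt(D*t)
t = 36 h = 129600 s
L = 2*sqrt(9.6417e-09 * 129600) = 0.0707 m


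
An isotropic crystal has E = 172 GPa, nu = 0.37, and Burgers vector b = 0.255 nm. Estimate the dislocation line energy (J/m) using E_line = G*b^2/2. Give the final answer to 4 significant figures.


Step 1: G = E / (2*(1+nu))
G = 172 / (2*(1+0.37)) = 62.7737 GPa = 6.27737e+10 Pa
Step 2: E_line = G*b^2/2
b = 0.255 nm = 2.55e-10 m
E_line = 0.5 * 6.27737e+10 * (2.55e-10)^2 = 2.041e-09 J/m


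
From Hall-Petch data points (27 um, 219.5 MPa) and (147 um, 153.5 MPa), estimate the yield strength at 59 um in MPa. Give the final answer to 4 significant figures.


sigma_y = sigma0 + k / sqrt(d)
1/sqrt(d1) = 1/sqrt(2.7e-05) = 192.45;  1/sqrt(d2) = 82.4786
k = (sigma1 - sigma2) / (1/sqrt(d1) - 1/sqrt(d2)) = (219.5 - 153.5) / (192.45 - 82.4786) = 0.600156 MPa*m^0.5
sigma0 = sigma1 - k/sqrt(d1) = 219.5 - 0.600156*192.45 = 104 MPa
sigma_y(d3) = 104 + 0.600156 / sqrt(5.9e-05) = 182.1 MPa


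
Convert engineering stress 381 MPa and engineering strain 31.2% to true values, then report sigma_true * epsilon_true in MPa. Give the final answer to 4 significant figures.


sigma_true = sigma_eng * (1 + epsilon_eng)
sigma_true = 381 * (1 + 0.312) = 499.872 MPa
epsilon_true = ln(1 + epsilon_eng)
epsilon_true = ln(1 + 0.312) = 0.271553
sigma_true * epsilon_true = 499.872 * 0.271553 = 135.7 MPa


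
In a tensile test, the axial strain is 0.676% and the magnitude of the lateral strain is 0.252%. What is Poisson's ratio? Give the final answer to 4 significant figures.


nu = -epsilon_lat / epsilon_axial
Lateral strain is contraction (negative), so using magnitudes:
nu = 0.252 / 0.676
nu = 0.3728


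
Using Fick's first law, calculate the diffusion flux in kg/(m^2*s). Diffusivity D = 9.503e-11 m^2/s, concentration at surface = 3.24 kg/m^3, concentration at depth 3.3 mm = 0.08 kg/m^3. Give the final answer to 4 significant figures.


J = -D * (dC/dx) = D * (C1 - C2) / dx
J = 9.503e-11 * (3.24 - 0.08) / 3.3e-03
J = 9.1e-08 kg/(m^2*s)


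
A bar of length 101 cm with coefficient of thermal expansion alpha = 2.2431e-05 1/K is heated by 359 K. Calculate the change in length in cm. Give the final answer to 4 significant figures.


dL = L0 * alpha * dT
dL = 101 * 2.2431e-05 * 359
dL = 0.8133 cm


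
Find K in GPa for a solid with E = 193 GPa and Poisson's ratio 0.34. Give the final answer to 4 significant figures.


K = E / (3*(1-2*nu))
K = 193 / (3*(1-2*0.34))
K = 201 GPa


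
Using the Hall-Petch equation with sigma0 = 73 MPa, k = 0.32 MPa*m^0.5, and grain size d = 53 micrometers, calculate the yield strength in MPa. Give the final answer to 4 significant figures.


sigma_y = sigma0 + k / sqrt(d)
d = 53 um = 5.3e-05 m
sigma_y = 73 + 0.32 / sqrt(5.3e-05)
sigma_y = 117 MPa


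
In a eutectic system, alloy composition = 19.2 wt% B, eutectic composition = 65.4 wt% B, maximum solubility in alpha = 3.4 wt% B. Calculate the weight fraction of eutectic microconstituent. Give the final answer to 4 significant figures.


f_primary = (C_e - C0) / (C_e - C_alpha_max)
f_primary = (65.4 - 19.2) / (65.4 - 3.4)
f_primary = 0.745161
f_eutectic = 1 - 0.745161 = 0.2548


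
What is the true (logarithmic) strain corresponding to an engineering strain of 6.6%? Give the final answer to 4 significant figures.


epsilon_true = ln(1 + epsilon_eng)
epsilon_true = ln(1 + 0.066)
epsilon_true = 0.06391


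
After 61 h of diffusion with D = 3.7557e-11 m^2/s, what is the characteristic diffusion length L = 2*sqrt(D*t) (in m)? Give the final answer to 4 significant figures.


t = 61 hr = 219600 s
Diffusion length = 2*sqrt(D*t)
= 2*sqrt(3.7557e-11 * 219600)
= 5.744e-03 m


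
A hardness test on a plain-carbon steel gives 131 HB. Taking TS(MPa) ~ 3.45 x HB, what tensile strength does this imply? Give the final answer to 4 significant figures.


TS (MPa) = 3.45 * HB
TS = 3.45 * 131
TS = 452 MPa


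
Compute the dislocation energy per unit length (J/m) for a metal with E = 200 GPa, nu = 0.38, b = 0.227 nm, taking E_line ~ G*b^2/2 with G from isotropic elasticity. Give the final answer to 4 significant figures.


Step 1: G = E / (2*(1+nu))
G = 200 / (2*(1+0.38)) = 72.4638 GPa = 7.24638e+10 Pa
Step 2: E_line = G*b^2/2
b = 0.227 nm = 2.27e-10 m
E_line = 0.5 * 7.24638e+10 * (2.27e-10)^2 = 1.867e-09 J/m


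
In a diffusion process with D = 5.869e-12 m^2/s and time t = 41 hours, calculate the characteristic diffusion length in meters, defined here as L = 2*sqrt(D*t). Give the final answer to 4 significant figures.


t = 41 hr = 147600 s
Diffusion length = 2*sqrt(D*t)
= 2*sqrt(5.869e-12 * 147600)
= 1.861e-03 m


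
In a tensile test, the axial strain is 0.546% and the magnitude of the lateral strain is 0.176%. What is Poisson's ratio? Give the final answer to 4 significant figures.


nu = -epsilon_lat / epsilon_axial
Lateral strain is contraction (negative), so using magnitudes:
nu = 0.176 / 0.546
nu = 0.3223


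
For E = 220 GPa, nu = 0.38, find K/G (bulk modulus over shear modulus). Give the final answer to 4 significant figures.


G = E / (2*(1+nu))
G = 220 / (2*(1+0.38)) = 79.7101 GPa
K = E / (3*(1-2*nu))
K = 220 / (3*(1-2*0.38)) = 305.556 GPa
K/G = 305.556 / 79.7101 = 3.833


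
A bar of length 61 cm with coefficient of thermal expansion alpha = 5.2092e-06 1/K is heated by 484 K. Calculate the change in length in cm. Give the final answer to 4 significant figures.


dL = L0 * alpha * dT
dL = 61 * 5.2092e-06 * 484
dL = 0.1538 cm


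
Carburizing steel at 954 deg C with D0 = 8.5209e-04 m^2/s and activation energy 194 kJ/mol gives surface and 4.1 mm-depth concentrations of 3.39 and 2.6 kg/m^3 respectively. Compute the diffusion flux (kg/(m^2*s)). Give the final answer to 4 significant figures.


Step 1: D = D0 * exp(-Qd/(R*T))
T = 954 + 273.15 = 1227.15 K
D = 8.5209e-04 * exp(-194e3 / (8.314 * 1227.15)) = 4.70348e-12 m^2/s
Step 2: J = D * (C1 - C2) / dx
J = 4.70348e-12 * (3.39 - 2.6) / 4.1e-03
J = 9.063e-10 kg/(m^2*s)


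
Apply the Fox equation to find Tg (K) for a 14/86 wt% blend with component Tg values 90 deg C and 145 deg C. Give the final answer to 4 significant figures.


1/Tg = w1/Tg1 + w2/Tg2 (in Kelvin)
Tg1 = 363.15 K, Tg2 = 418.15 K
1/Tg = 0.14/363.15 + 0.86/418.15
Tg = 409.5 K


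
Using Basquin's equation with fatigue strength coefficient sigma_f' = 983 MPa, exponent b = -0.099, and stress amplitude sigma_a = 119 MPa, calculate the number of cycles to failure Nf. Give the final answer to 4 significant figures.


sigma_a = sigma_f' * (2*Nf)^b
2*Nf = (sigma_a / sigma_f')^(1/b)
2*Nf = (119 / 983)^(1/-0.099)
2*Nf = 1.83102e+09
Nf = 9.155e+08 cycles


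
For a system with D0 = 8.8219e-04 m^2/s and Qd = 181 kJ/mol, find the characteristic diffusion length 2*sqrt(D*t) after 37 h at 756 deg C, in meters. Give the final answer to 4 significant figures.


Step 1: D = D0 * exp(-Qd/(R*T))
T = 1029.15 K
D = 8.8219e-04 * exp(-181e3 / (8.314 * 1029.15)) = 5.73525e-13 m^2/s
Step 2: L = 2*sqrt(D*t)
t = 37 h = 133200 s
L = 2*sqrt(5.73525e-13 * 133200) = 5.528e-04 m


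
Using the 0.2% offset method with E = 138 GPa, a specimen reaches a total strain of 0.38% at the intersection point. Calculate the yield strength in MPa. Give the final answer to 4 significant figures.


Offset strain = 0.002
Elastic strain at yield = total_strain - offset = 3.8e-03 - 0.002 = 1.8e-03
sigma_y = E * elastic_strain = 138000 * 1.8e-03
sigma_y = 248.4 MPa


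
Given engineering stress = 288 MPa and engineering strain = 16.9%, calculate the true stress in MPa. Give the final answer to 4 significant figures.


sigma_true = sigma_eng * (1 + epsilon_eng)
sigma_true = 288 * (1 + 0.169)
sigma_true = 336.7 MPa


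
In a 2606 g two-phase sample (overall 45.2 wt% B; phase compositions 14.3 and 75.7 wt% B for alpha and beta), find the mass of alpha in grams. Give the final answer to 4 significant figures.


f_alpha = (C_beta - C0) / (C_beta - C_alpha)
f_alpha = (75.7 - 45.2) / (75.7 - 14.3) = 0.496743
m_alpha = f_alpha * m_total = 0.496743 * 2606 = 1295 g


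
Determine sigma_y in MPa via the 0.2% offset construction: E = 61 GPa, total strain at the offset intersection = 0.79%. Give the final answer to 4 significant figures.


Offset strain = 0.002
Elastic strain at yield = total_strain - offset = 7.9e-03 - 0.002 = 5.9e-03
sigma_y = E * elastic_strain = 61000 * 5.9e-03
sigma_y = 359.9 MPa


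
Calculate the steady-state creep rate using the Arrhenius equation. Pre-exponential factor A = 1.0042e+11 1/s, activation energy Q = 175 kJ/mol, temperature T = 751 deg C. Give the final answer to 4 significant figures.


rate = A * exp(-Q / (R*T))
T = 751 + 273.15 = 1024.15 K
rate = 1.0042e+11 * exp(-175e3 / (8.314 * 1024.15))
rate = 119.1 1/s


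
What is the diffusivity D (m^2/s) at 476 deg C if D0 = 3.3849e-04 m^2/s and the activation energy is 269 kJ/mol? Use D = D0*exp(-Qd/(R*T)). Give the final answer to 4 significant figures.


D = D0 * exp(-Qd / (R*T))
T = 749.15 K
D = 3.3849e-04 * exp(-269e3 / (8.314 * 749.15))
D = 5.926e-23 m^2/s


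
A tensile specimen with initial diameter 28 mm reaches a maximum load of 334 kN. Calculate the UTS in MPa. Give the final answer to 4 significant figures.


A0 = pi*(d/2)^2 = pi*(28/2)^2 = 615.752 mm^2
UTS = F_max / A0 = 334*1000 / 615.752
UTS = 542.4 MPa


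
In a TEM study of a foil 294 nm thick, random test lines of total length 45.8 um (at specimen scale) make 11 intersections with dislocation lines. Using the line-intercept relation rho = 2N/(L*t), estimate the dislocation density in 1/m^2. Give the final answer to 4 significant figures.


rho = 2N / (L * t)
L = 45.8 um = 4.58e-05 m, t = 294 nm = 2.94e-07 m
rho = 2 * 11 / (4.58e-05 * 2.94e-07)
rho = 1.634e+12 1/m^2


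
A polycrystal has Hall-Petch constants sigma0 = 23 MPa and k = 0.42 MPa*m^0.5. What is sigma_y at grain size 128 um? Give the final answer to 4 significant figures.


sigma_y = sigma0 + k / sqrt(d)
d = 128 um = 1.28e-04 m
sigma_y = 23 + 0.42 / sqrt(1.28e-04)
sigma_y = 60.12 MPa


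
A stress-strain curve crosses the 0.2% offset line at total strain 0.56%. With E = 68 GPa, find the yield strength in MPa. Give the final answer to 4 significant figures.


Offset strain = 0.002
Elastic strain at yield = total_strain - offset = 5.6e-03 - 0.002 = 3.6e-03
sigma_y = E * elastic_strain = 68000 * 3.6e-03
sigma_y = 244.8 MPa


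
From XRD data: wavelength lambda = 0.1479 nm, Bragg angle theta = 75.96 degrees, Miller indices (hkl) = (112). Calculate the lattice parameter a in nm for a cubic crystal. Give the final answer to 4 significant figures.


d = lambda / (2*sin(theta))
d = 0.1479 / (2*sin(75.96 deg))
d = 0.0762272 nm
a = d * sqrt(h^2+k^2+l^2) = 0.0762272 * sqrt(6)
a = 0.1867 nm


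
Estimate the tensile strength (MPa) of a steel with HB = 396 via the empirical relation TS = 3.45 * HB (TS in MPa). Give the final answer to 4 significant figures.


TS (MPa) = 3.45 * HB
TS = 3.45 * 396
TS = 1366 MPa


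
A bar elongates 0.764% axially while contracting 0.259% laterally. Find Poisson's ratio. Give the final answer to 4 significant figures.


nu = -epsilon_lat / epsilon_axial
Lateral strain is contraction (negative), so using magnitudes:
nu = 0.259 / 0.764
nu = 0.339


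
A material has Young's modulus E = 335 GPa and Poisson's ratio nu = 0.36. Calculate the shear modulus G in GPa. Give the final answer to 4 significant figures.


G = E / (2*(1+nu))
G = 335 / (2*(1+0.36))
G = 123.2 GPa


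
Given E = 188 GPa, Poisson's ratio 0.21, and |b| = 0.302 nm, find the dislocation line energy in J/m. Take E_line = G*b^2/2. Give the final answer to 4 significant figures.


Step 1: G = E / (2*(1+nu))
G = 188 / (2*(1+0.21)) = 77.686 GPa = 7.7686e+10 Pa
Step 2: E_line = G*b^2/2
b = 0.302 nm = 3.02e-10 m
E_line = 0.5 * 7.7686e+10 * (3.02e-10)^2 = 3.543e-09 J/m


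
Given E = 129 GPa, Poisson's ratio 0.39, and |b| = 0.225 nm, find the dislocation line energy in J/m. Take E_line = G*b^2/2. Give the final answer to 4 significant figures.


Step 1: G = E / (2*(1+nu))
G = 129 / (2*(1+0.39)) = 46.4029 GPa = 4.64029e+10 Pa
Step 2: E_line = G*b^2/2
b = 0.225 nm = 2.25e-10 m
E_line = 0.5 * 4.64029e+10 * (2.25e-10)^2 = 1.175e-09 J/m


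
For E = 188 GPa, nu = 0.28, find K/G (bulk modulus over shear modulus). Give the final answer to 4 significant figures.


G = E / (2*(1+nu))
G = 188 / (2*(1+0.28)) = 73.4375 GPa
K = E / (3*(1-2*nu))
K = 188 / (3*(1-2*0.28)) = 142.424 GPa
K/G = 142.424 / 73.4375 = 1.939


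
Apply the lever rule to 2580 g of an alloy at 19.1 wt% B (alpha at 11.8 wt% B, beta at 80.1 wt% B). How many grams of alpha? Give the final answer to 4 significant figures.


f_alpha = (C_beta - C0) / (C_beta - C_alpha)
f_alpha = (80.1 - 19.1) / (80.1 - 11.8) = 0.893119
m_alpha = f_alpha * m_total = 0.893119 * 2580 = 2304 g


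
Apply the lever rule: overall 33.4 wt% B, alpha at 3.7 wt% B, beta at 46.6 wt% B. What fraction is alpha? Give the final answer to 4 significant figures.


f_alpha = (C_beta - C0) / (C_beta - C_alpha)
f_alpha = (46.6 - 33.4) / (46.6 - 3.7)
f_alpha = 0.3077


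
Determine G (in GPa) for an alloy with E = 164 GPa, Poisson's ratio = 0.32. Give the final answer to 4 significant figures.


G = E / (2*(1+nu))
G = 164 / (2*(1+0.32))
G = 62.12 GPa


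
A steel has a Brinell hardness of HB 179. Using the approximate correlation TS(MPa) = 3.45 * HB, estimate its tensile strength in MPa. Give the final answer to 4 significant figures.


TS (MPa) = 3.45 * HB
TS = 3.45 * 179
TS = 617.6 MPa


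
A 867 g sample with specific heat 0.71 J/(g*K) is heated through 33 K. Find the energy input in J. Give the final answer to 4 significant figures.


Q = m * cp * dT
Q = 867 * 0.71 * 33
Q = 20310 J


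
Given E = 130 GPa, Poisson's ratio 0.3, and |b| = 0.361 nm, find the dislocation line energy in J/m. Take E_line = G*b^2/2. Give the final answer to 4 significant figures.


Step 1: G = E / (2*(1+nu))
G = 130 / (2*(1+0.3)) = 50 GPa = 5e+10 Pa
Step 2: E_line = G*b^2/2
b = 0.361 nm = 3.61e-10 m
E_line = 0.5 * 5e+10 * (3.61e-10)^2 = 3.258e-09 J/m


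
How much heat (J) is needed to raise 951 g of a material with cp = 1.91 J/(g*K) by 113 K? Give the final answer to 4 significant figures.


Q = m * cp * dT
Q = 951 * 1.91 * 113
Q = 205300 J


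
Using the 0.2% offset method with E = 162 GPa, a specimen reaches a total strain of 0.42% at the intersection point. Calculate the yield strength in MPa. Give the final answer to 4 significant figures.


Offset strain = 0.002
Elastic strain at yield = total_strain - offset = 4.2e-03 - 0.002 = 2.2e-03
sigma_y = E * elastic_strain = 162000 * 2.2e-03
sigma_y = 356.4 MPa


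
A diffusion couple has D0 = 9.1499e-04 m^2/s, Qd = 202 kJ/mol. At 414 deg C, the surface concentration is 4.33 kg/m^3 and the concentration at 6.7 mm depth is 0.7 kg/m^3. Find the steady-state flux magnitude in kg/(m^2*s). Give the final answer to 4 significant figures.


Step 1: D = D0 * exp(-Qd/(R*T))
T = 414 + 273.15 = 687.15 K
D = 9.1499e-04 * exp(-202e3 / (8.314 * 687.15)) = 4.03234e-19 m^2/s
Step 2: J = D * (C1 - C2) / dx
J = 4.03234e-19 * (4.33 - 0.7) / 6.7e-03
J = 2.185e-16 kg/(m^2*s)


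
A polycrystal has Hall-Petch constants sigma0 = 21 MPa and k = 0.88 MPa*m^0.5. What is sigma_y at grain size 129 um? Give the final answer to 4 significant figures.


sigma_y = sigma0 + k / sqrt(d)
d = 129 um = 1.29e-04 m
sigma_y = 21 + 0.88 / sqrt(1.29e-04)
sigma_y = 98.48 MPa


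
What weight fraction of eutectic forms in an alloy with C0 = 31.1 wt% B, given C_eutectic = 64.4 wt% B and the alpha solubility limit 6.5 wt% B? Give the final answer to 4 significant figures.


f_primary = (C_e - C0) / (C_e - C_alpha_max)
f_primary = (64.4 - 31.1) / (64.4 - 6.5)
f_primary = 0.57513
f_eutectic = 1 - 0.57513 = 0.4249


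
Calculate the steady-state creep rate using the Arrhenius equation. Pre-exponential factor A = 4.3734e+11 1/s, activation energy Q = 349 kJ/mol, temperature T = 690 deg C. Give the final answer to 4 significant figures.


rate = A * exp(-Q / (R*T))
T = 690 + 273.15 = 963.15 K
rate = 4.3734e+11 * exp(-349e3 / (8.314 * 963.15))
rate = 5.161e-08 1/s


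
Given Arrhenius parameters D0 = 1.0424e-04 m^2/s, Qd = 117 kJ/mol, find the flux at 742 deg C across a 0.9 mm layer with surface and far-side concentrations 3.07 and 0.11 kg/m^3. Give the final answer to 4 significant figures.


Step 1: D = D0 * exp(-Qd/(R*T))
T = 742 + 273.15 = 1015.15 K
D = 1.0424e-04 * exp(-117e3 / (8.314 * 1015.15)) = 9.94422e-11 m^2/s
Step 2: J = D * (C1 - C2) / dx
J = 9.94422e-11 * (3.07 - 0.11) / 9e-04
J = 3.271e-07 kg/(m^2*s)


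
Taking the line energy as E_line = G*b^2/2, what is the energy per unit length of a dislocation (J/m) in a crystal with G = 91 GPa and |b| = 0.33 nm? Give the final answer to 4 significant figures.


E = G*b^2/2
b = 0.33 nm = 3.3e-10 m
G = 91 GPa = 9.1e+10 Pa
E = 0.5 * 9.1e+10 * (3.3e-10)^2
E = 4.955e-09 J/m


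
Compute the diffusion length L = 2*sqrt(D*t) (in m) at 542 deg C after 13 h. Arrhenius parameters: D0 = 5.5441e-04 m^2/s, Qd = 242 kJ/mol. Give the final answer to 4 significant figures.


Step 1: D = D0 * exp(-Qd/(R*T))
T = 815.15 K
D = 5.5441e-04 * exp(-242e3 / (8.314 * 815.15)) = 1.72172e-19 m^2/s
Step 2: L = 2*sqrt(D*t)
t = 13 h = 46800 s
L = 2*sqrt(1.72172e-19 * 46800) = 1.795e-07 m


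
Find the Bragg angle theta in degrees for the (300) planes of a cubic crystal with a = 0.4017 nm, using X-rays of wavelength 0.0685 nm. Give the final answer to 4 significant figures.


d = a / sqrt(h^2+k^2+l^2)
d = 0.4017 / sqrt(9) = 0.1339 nm
lambda = 2*d*sin(theta)  =>  sin(theta) = lambda / (2*d)
sin(theta) = 0.0685 / (2 * 0.1339) = 0.255788
theta = 14.82 deg


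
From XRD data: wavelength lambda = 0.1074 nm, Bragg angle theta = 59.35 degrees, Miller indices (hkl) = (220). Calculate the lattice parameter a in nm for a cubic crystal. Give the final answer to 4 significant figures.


d = lambda / (2*sin(theta))
d = 0.1074 / (2*sin(59.35 deg))
d = 0.0624203 nm
a = d * sqrt(h^2+k^2+l^2) = 0.0624203 * sqrt(8)
a = 0.1766 nm


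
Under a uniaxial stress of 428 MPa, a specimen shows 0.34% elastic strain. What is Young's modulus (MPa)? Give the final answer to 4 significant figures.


E = sigma / epsilon
epsilon = 0.34% = 3.4e-03
E = 428 / 3.4e-03
E = 125900 MPa


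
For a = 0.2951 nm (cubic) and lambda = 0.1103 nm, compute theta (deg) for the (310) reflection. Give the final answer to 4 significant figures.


d = a / sqrt(h^2+k^2+l^2)
d = 0.2951 / sqrt(10) = 0.0933188 nm
lambda = 2*d*sin(theta)  =>  sin(theta) = lambda / (2*d)
sin(theta) = 0.1103 / (2 * 0.0933188) = 0.590985
theta = 36.23 deg


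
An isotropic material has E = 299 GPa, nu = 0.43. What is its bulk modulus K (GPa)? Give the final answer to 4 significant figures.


K = E / (3*(1-2*nu))
K = 299 / (3*(1-2*0.43))
K = 711.9 GPa


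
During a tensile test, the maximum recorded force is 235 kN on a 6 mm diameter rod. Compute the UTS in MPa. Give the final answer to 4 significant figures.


A0 = pi*(d/2)^2 = pi*(6/2)^2 = 28.2743 mm^2
UTS = F_max / A0 = 235*1000 / 28.2743
UTS = 8311 MPa


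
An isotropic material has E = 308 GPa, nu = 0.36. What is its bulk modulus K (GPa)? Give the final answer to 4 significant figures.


K = E / (3*(1-2*nu))
K = 308 / (3*(1-2*0.36))
K = 366.7 GPa


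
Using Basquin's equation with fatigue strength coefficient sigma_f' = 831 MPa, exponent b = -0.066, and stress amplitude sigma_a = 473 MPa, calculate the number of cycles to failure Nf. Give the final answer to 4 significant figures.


sigma_a = sigma_f' * (2*Nf)^b
2*Nf = (sigma_a / sigma_f')^(1/b)
2*Nf = (473 / 831)^(1/-0.066)
2*Nf = 5107.17
Nf = 2554 cycles


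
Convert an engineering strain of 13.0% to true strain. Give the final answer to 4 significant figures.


epsilon_true = ln(1 + epsilon_eng)
epsilon_true = ln(1 + 0.13)
epsilon_true = 0.1222


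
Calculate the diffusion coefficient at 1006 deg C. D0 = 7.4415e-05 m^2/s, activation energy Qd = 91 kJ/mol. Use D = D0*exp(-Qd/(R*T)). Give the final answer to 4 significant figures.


D = D0 * exp(-Qd / (R*T))
T = 1279.15 K
D = 7.4415e-05 * exp(-91e3 / (8.314 * 1279.15))
D = 1.431e-08 m^2/s


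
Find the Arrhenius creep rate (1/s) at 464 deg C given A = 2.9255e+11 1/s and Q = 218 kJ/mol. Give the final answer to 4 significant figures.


rate = A * exp(-Q / (R*T))
T = 464 + 273.15 = 737.15 K
rate = 2.9255e+11 * exp(-218e3 / (8.314 * 737.15))
rate = 1.043e-04 1/s


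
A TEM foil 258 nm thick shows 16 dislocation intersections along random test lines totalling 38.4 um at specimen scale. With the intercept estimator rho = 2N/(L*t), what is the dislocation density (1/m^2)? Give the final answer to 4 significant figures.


rho = 2N / (L * t)
L = 38.4 um = 3.84e-05 m, t = 258 nm = 2.58e-07 m
rho = 2 * 16 / (3.84e-05 * 2.58e-07)
rho = 3.23e+12 1/m^2


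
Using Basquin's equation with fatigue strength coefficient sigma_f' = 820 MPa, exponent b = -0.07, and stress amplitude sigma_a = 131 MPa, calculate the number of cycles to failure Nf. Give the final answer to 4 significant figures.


sigma_a = sigma_f' * (2*Nf)^b
2*Nf = (sigma_a / sigma_f')^(1/b)
2*Nf = (131 / 820)^(1/-0.07)
2*Nf = 2.3943e+11
Nf = 1.197e+11 cycles


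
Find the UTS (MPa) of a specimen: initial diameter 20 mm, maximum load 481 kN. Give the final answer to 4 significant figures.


A0 = pi*(d/2)^2 = pi*(20/2)^2 = 314.159 mm^2
UTS = F_max / A0 = 481*1000 / 314.159
UTS = 1531 MPa


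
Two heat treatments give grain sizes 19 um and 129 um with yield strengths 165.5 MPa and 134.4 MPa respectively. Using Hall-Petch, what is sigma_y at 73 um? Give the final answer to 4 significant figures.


sigma_y = sigma0 + k / sqrt(d)
1/sqrt(d1) = 1/sqrt(1.9e-05) = 229.416;  1/sqrt(d2) = 88.0451
k = (sigma1 - sigma2) / (1/sqrt(d1) - 1/sqrt(d2)) = (165.5 - 134.4) / (229.416 - 88.0451) = 0.219989 MPa*m^0.5
sigma0 = sigma1 - k/sqrt(d1) = 165.5 - 0.219989*229.416 = 115.031 MPa
sigma_y(d3) = 115.031 + 0.219989 / sqrt(7.3e-05) = 140.8 MPa


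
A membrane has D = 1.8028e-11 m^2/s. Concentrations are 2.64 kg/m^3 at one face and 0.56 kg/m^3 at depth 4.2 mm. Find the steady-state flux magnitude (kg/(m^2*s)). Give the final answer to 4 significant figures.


J = -D * (dC/dx) = D * (C1 - C2) / dx
J = 1.8028e-11 * (2.64 - 0.56) / 4.2e-03
J = 8.928e-09 kg/(m^2*s)


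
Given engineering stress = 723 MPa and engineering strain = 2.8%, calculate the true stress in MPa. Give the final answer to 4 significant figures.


sigma_true = sigma_eng * (1 + epsilon_eng)
sigma_true = 723 * (1 + 0.028)
sigma_true = 743.2 MPa


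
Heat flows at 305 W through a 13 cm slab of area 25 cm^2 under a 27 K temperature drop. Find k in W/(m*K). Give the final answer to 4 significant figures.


k = Q*L / (A*dT)
L = 0.13 m, A = 2.5e-03 m^2
k = 305 * 0.13 / (2.5e-03 * 27)
k = 587.4 W/(m*K)


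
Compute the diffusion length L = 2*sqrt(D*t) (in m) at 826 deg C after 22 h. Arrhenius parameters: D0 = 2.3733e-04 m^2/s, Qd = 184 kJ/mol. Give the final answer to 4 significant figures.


Step 1: D = D0 * exp(-Qd/(R*T))
T = 1099.15 K
D = 2.3733e-04 * exp(-184e3 / (8.314 * 1099.15)) = 4.27415e-13 m^2/s
Step 2: L = 2*sqrt(D*t)
t = 22 h = 79200 s
L = 2*sqrt(4.27415e-13 * 79200) = 3.68e-04 m


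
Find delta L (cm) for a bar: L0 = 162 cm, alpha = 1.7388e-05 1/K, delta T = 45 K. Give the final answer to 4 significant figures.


dL = L0 * alpha * dT
dL = 162 * 1.7388e-05 * 45
dL = 0.1268 cm


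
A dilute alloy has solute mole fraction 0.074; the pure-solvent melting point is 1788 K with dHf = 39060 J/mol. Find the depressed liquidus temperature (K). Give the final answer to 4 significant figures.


dT = R*Tm^2*x / dHf
dT = 8.314 * 1788^2 * 0.074 / 39060
dT = 50.3552 K
T_new = 1788 - 50.3552 = 1738 K


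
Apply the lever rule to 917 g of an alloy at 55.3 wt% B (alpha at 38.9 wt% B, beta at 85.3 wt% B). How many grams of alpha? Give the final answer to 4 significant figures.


f_alpha = (C_beta - C0) / (C_beta - C_alpha)
f_alpha = (85.3 - 55.3) / (85.3 - 38.9) = 0.646552
m_alpha = f_alpha * m_total = 0.646552 * 917 = 592.9 g


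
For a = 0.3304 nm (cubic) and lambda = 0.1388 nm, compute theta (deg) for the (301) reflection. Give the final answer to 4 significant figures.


d = a / sqrt(h^2+k^2+l^2)
d = 0.3304 / sqrt(10) = 0.104482 nm
lambda = 2*d*sin(theta)  =>  sin(theta) = lambda / (2*d)
sin(theta) = 0.1388 / (2 * 0.104482) = 0.664231
theta = 41.62 deg


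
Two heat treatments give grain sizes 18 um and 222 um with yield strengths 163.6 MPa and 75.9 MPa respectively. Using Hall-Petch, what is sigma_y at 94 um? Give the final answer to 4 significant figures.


sigma_y = sigma0 + k / sqrt(d)
1/sqrt(d1) = 1/sqrt(1.8e-05) = 235.702;  1/sqrt(d2) = 67.1156
k = (sigma1 - sigma2) / (1/sqrt(d1) - 1/sqrt(d2)) = (163.6 - 75.9) / (235.702 - 67.1156) = 0.520207 MPa*m^0.5
sigma0 = sigma1 - k/sqrt(d1) = 163.6 - 0.520207*235.702 = 40.986 MPa
sigma_y(d3) = 40.986 + 0.520207 / sqrt(9.4e-05) = 94.64 MPa


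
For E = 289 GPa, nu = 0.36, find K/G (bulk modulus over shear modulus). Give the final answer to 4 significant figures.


G = E / (2*(1+nu))
G = 289 / (2*(1+0.36)) = 106.25 GPa
K = E / (3*(1-2*nu))
K = 289 / (3*(1-2*0.36)) = 344.048 GPa
K/G = 344.048 / 106.25 = 3.238


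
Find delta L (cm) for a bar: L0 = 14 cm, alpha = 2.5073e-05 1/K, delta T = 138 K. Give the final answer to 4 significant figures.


dL = L0 * alpha * dT
dL = 14 * 2.5073e-05 * 138
dL = 0.04844 cm


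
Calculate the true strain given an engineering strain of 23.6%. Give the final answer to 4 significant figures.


epsilon_true = ln(1 + epsilon_eng)
epsilon_true = ln(1 + 0.236)
epsilon_true = 0.2119


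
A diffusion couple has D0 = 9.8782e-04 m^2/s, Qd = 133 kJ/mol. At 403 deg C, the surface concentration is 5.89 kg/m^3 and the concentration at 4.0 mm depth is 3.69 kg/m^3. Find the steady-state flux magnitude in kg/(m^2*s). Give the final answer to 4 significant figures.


Step 1: D = D0 * exp(-Qd/(R*T))
T = 403 + 273.15 = 676.15 K
D = 9.8782e-04 * exp(-133e3 / (8.314 * 676.15)) = 5.24388e-14 m^2/s
Step 2: J = D * (C1 - C2) / dx
J = 5.24388e-14 * (5.89 - 3.69) / 4e-03
J = 2.884e-11 kg/(m^2*s)


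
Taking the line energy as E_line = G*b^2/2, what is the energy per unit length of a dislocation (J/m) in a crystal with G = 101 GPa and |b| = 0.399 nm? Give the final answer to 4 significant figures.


E = G*b^2/2
b = 0.399 nm = 3.99e-10 m
G = 101 GPa = 1.01e+11 Pa
E = 0.5 * 1.01e+11 * (3.99e-10)^2
E = 8.04e-09 J/m


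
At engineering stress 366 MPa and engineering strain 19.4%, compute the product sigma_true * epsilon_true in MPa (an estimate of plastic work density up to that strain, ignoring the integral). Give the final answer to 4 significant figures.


sigma_true = sigma_eng * (1 + epsilon_eng)
sigma_true = 366 * (1 + 0.194) = 437.004 MPa
epsilon_true = ln(1 + epsilon_eng)
epsilon_true = ln(1 + 0.194) = 0.177309
sigma_true * epsilon_true = 437.004 * 0.177309 = 77.48 MPa


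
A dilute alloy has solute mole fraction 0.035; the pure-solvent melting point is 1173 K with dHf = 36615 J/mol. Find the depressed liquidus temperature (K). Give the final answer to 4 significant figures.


dT = R*Tm^2*x / dHf
dT = 8.314 * 1173^2 * 0.035 / 36615
dT = 10.9349 K
T_new = 1173 - 10.9349 = 1162 K


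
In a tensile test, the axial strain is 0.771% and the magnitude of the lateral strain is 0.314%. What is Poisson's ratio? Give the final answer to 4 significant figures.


nu = -epsilon_lat / epsilon_axial
Lateral strain is contraction (negative), so using magnitudes:
nu = 0.314 / 0.771
nu = 0.4073


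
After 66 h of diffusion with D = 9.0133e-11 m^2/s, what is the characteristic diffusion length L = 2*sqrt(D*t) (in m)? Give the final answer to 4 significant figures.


t = 66 hr = 237600 s
Diffusion length = 2*sqrt(D*t)
= 2*sqrt(9.0133e-11 * 237600)
= 9.255e-03 m


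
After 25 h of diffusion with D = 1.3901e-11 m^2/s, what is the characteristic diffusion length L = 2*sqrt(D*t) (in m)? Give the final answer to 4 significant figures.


t = 25 hr = 90000 s
Diffusion length = 2*sqrt(D*t)
= 2*sqrt(1.3901e-11 * 90000)
= 2.237e-03 m


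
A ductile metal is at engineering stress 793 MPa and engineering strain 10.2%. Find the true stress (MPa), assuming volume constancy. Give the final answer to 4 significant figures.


sigma_true = sigma_eng * (1 + epsilon_eng)
sigma_true = 793 * (1 + 0.102)
sigma_true = 873.9 MPa


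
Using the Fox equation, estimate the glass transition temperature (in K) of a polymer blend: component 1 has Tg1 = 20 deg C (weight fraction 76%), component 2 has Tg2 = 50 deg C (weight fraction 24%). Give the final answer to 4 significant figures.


1/Tg = w1/Tg1 + w2/Tg2 (in Kelvin)
Tg1 = 293.15 K, Tg2 = 323.15 K
1/Tg = 0.76/293.15 + 0.24/323.15
Tg = 299.8 K


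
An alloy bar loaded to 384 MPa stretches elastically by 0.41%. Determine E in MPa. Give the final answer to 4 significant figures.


E = sigma / epsilon
epsilon = 0.41% = 4.1e-03
E = 384 / 4.1e-03
E = 93660 MPa


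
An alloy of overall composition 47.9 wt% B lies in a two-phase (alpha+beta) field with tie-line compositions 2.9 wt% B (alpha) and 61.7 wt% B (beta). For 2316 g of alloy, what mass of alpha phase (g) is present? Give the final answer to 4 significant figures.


f_alpha = (C_beta - C0) / (C_beta - C_alpha)
f_alpha = (61.7 - 47.9) / (61.7 - 2.9) = 0.234694
m_alpha = f_alpha * m_total = 0.234694 * 2316 = 543.6 g


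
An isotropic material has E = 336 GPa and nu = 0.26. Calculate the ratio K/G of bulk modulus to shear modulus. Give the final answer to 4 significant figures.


G = E / (2*(1+nu))
G = 336 / (2*(1+0.26)) = 133.333 GPa
K = E / (3*(1-2*nu))
K = 336 / (3*(1-2*0.26)) = 233.333 GPa
K/G = 233.333 / 133.333 = 1.75


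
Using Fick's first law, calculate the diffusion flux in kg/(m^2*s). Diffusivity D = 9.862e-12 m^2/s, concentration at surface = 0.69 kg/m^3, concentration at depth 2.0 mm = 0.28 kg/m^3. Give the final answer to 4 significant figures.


J = -D * (dC/dx) = D * (C1 - C2) / dx
J = 9.862e-12 * (0.69 - 0.28) / 2e-03
J = 2.022e-09 kg/(m^2*s)


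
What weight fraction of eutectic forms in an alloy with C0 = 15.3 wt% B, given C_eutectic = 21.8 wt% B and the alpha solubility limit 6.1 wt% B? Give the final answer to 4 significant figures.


f_primary = (C_e - C0) / (C_e - C_alpha_max)
f_primary = (21.8 - 15.3) / (21.8 - 6.1)
f_primary = 0.414013
f_eutectic = 1 - 0.414013 = 0.586


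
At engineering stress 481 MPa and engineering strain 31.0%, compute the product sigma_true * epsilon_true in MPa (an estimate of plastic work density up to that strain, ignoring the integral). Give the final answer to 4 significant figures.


sigma_true = sigma_eng * (1 + epsilon_eng)
sigma_true = 481 * (1 + 0.31) = 630.11 MPa
epsilon_true = ln(1 + epsilon_eng)
epsilon_true = ln(1 + 0.31) = 0.270027
sigma_true * epsilon_true = 630.11 * 0.270027 = 170.1 MPa


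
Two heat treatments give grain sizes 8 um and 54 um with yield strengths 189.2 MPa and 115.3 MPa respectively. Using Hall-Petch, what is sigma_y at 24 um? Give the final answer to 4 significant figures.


sigma_y = sigma0 + k / sqrt(d)
1/sqrt(d1) = 1/sqrt(8e-06) = 353.553;  1/sqrt(d2) = 136.083
k = (sigma1 - sigma2) / (1/sqrt(d1) - 1/sqrt(d2)) = (189.2 - 115.3) / (353.553 - 136.083) = 0.339816 MPa*m^0.5
sigma0 = sigma1 - k/sqrt(d1) = 189.2 - 0.339816*353.553 = 69.0569 MPa
sigma_y(d3) = 69.0569 + 0.339816 / sqrt(2.4e-05) = 138.4 MPa
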